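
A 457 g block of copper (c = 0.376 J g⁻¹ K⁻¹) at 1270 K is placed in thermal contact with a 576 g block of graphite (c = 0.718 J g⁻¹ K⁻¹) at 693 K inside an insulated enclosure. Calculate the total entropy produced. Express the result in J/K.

ΔS_total = 23.9 J/K

Energy balance: T_f = (m₁c₁T₁ + m₂c₂T₂)/(m₁c₁ + m₂c₂) = 862.37 K.
ΔS₁ = m₁c₁ ln(T_f/T₁) = 171.832 × ln(862.37/1270) = -66.51 J/K.
ΔS₂ = m₂c₂ ln(T_f/T₂) = 413.568 × ln(862.37/693) = 90.43 J/K.
ΔS_total = -66.51 + 90.43 = 23.9 J/K.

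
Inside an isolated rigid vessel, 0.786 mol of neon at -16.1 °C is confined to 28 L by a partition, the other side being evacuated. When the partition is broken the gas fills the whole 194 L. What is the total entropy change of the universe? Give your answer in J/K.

ΔS_universe = 12.6 J/K

For an ideal gas in free expansion Q = 0 and W = 0, so T is unchanged.
Entropy is a state function; using a reversible isothermal path, ΔS_gas = nR ln(V₂/V₁) = 0.786 × 8.314 × ln(194/28) = 12.6 J/K.
The insulated surroundings exchange no heat, so ΔS_surr = 0 and ΔS_universe = ΔS_gas.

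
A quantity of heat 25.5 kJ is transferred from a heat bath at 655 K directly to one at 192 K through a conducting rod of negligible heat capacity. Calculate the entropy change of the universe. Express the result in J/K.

ΔS_hot = −Q/T_H = −25500/655 = -38.93 J/K and ΔS_cold = +Q/T_C = 25500/192 = 132.8 J/K.
ΔS_total = -38.93 + 132.8 = 93.9 J/K, positive as the second law requires.

ΔS_total = 93.9 J/K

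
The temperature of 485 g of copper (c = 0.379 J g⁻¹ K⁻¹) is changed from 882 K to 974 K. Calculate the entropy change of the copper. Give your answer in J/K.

ΔS = 18.2 J/K

ΔS = ∫dQ_rev/T = m c ln(T₂/T₁) = 485 × 0.379 × ln(974/882) = 18.2 J/K.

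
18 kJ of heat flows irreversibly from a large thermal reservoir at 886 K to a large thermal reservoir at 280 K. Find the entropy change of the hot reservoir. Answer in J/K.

ΔS_hot = -20.3 J/K

The hot reservoir loses heat Q, so ΔS_hot = −Q/T_H = −18000/886 = -20.3 J/K.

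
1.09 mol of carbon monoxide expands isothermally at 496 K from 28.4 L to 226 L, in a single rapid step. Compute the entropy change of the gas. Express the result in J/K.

Entropy is a state function, so ΔS_gas depends only on the end states.
For an isothermal ideal gas ΔS_gas = nR ln(V₂/V₁) = 1.09 × 8.314 × ln(226/28.4) = 18.8 J/K.

ΔS_gas = 18.8 J/K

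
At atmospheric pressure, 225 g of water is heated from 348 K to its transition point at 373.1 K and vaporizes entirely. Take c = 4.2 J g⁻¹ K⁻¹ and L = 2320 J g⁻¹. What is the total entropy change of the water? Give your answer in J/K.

ΔS = 1460 J/K

Warming step: ΔS₁ = m c ln(T_tr/T_i) = 225 × 4.2 × ln(373.1/348) = 65.81 J/K.
Phase change: ΔS₂ = +mL/T_tr = 225 × 2320 / 373.1 = 1399 J/K.
ΔS_total = (65.81) + (1399) = 1460 J/K.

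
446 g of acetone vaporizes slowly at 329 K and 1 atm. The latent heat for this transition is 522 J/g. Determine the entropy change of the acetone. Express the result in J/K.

Heat absorbed by the substance: Q = mL = 446 × 522 = 232812 J.
At constant T, ΔS = Q_rev/T = 232812 / 329 = 708 J/K.

ΔS = 708 J/K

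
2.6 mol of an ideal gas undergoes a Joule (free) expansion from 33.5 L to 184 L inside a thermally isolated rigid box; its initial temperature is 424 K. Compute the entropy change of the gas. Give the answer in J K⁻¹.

No heat is exchanged and no work is done, so the ideal-gas temperature stays constant.
Entropy is a state function; using a reversible isothermal path, ΔS_gas = nR ln(V₂/V₁) = 2.6 × 8.314 × ln(184/33.5) = 36.8 J/K.

ΔS_gas = 36.8 J/K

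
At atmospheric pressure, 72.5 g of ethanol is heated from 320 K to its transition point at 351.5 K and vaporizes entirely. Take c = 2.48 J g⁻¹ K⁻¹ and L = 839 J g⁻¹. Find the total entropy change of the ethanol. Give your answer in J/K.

Warming step: ΔS₁ = m c ln(T_tr/T_i) = 72.5 × 2.48 × ln(351.5/320) = 16.88 J/K.
Phase change: ΔS₂ = +mL/T_tr = 72.5 × 839 / 351.5 = 173.1 J/K.
ΔS_total = (16.88) + (173.1) = 190 J/K.

ΔS = 190 J/K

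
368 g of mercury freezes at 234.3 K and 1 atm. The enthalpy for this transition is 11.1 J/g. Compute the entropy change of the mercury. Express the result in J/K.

ΔS = -17.4 J/K

Heat released by the substance: Q = −mL = −368 × 11.1 = −4084.8 J.
At constant T, ΔS = Q_rev/T = −4084.8 / 234.3 = -17.4 J/K.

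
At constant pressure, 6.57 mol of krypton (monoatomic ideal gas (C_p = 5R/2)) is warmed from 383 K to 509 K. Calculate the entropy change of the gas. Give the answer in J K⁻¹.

At constant pressure, ΔS = nC_p ln(T₂/T₁) with C_p = 5R/2 = 20.79 J mol⁻¹ K⁻¹.
ΔS = 6.57 × 20.79 × ln(509/383) = 38.8 J/K.

ΔS = 38.8 J/K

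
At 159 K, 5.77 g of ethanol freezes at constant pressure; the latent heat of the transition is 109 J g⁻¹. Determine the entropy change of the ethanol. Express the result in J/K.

Heat released by the substance: Q = −mL = −5.77 × 109 = −628.93 J.
At constant T, ΔS = Q_rev/T = −628.93 / 159 = -3.96 J/K.

ΔS = -3.96 J/K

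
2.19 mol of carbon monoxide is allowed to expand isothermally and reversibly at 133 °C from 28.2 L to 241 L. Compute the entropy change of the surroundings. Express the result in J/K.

ΔS_surr = -39.1 J/K

For an isothermal ideal gas ΔS_gas = nR ln(V₂/V₁) = 2.19 × 8.314 × ln(241/28.2) = 39.1 J/K.
The process is reversible, so ΔS_surr = −ΔS_gas = -39.1 J/K and ΔS_universe = 0.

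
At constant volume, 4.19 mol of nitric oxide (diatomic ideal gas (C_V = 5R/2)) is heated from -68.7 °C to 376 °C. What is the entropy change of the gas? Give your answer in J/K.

In kelvin: T₁ = 204.45 K, T₂ = 649.15 K. At constant volume, ΔS = nC_V ln(T₂/T₁) with C_V = 5R/2 = 20.79 J mol⁻¹ K⁻¹.
ΔS = 4.19 × 20.79 × ln(649.15/204.45) = 101 J/K.

ΔS = 101 J/K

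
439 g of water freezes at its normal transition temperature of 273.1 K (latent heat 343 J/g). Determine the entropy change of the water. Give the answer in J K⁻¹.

Heat released by the substance: Q = −mL = −439 × 343 = −150577 J.
At constant T, ΔS = Q_rev/T = −150577 / 273.1 = -551 J/K.

ΔS = -551 J/K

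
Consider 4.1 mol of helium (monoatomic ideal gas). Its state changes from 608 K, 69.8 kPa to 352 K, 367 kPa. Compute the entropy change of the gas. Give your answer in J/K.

ΔS = nC_p ln(T₂/T₁) − nR ln(P₂/P₁), with C_p = 5R/2 = 20.79 J mol⁻¹ K⁻¹ for a monoatomic ideal gas.
ΔS = 4.1 × [20.79 × ln(352/608) − 8.314 × ln(367/69.8)] = -103 J/K.

ΔS = -103 J/K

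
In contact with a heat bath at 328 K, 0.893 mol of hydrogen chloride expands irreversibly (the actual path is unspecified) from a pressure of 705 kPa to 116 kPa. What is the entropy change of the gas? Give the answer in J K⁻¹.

Entropy is a state function, so ΔS_gas depends only on the end states.
For an isothermal ideal gas ΔS_gas = nR ln(P₁/P₂) = 0.893 × 8.314 × ln(705/116) = 13.4 J/K.

ΔS_gas = 13.4 J/K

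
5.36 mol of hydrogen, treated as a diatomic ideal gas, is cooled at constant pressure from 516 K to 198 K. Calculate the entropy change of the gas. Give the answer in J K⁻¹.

At constant pressure, ΔS = nC_p ln(T₂/T₁) with C_p = 7R/2 = 29.1 J mol⁻¹ K⁻¹.
ΔS = 5.36 × 29.1 × ln(198/516) = -149 J/K.

ΔS = -149 J/K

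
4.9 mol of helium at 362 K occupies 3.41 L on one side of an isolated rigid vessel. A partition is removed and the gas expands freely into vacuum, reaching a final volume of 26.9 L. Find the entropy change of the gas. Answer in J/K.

No heat is exchanged and no work is done, so the ideal-gas temperature stays constant.
Entropy is a state function; using a reversible isothermal path, ΔS_gas = nR ln(V₂/V₁) = 4.9 × 8.314 × ln(26.9/3.41) = 84.1 J/K.

ΔS_gas = 84.1 J/K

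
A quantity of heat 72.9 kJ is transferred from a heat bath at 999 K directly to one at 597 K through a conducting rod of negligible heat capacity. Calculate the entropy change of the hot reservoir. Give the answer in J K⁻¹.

The hot reservoir loses heat Q, so ΔS_hot = −Q/T_H = −72900/999 = -73 J/K.

ΔS_hot = -73 J/K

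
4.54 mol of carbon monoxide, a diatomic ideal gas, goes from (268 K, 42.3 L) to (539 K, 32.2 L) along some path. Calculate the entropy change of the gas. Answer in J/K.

Entropy is a state function: ΔS = nC_V ln(T₂/T₁) + nR ln(V₂/V₁), with C_V = 5R/2 = 20.79 J mol⁻¹ K⁻¹ for a diatomic ideal gas.
ΔS = 4.54 × [20.79 × ln(539/268) + 8.314 × ln(32.2/42.3)] = 55.6 J/K.

ΔS = 55.6 J/K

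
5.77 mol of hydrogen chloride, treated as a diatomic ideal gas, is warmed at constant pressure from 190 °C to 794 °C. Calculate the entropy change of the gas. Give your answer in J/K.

ΔS = 140 J/K

In kelvin: T₁ = 463.15 K, T₂ = 1067.15 K. At constant pressure, ΔS = nC_p ln(T₂/T₁) with C_p = 7R/2 = 29.1 J mol⁻¹ K⁻¹.
ΔS = 5.77 × 29.1 × ln(1067.15/463.15) = 140 J/K.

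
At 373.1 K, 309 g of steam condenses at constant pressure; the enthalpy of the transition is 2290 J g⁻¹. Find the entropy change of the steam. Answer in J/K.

ΔS = -1900 J/K

Heat released by the substance: Q = −mL = −309 × 2290 = −707610 J.
At constant T, ΔS = Q_rev/T = −707610 / 373.1 = -1900 J/K.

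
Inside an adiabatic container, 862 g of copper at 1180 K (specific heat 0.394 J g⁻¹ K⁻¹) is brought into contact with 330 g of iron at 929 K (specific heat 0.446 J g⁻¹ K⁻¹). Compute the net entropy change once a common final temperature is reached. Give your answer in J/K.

ΔS_total = 2.84 J/K

Energy balance: T_f = (m₁c₁T₁ + m₂c₂T₂)/(m₁c₁ + m₂c₂) = 1104.1 K.
ΔS₁ = m₁c₁ ln(T_f/T₁) = 339.628 × ln(1104.1/1180) = -22.58 J/K.
ΔS₂ = m₂c₂ ln(T_f/T₂) = 147.18 × ln(1104.1/929) = 25.42 J/K.
ΔS_total = -22.58 + 25.42 = 2.84 J/K.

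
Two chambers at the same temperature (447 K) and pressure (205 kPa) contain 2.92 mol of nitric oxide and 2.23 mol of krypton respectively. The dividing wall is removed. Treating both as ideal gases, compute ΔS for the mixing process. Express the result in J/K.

ΔS_mix = 29.3 J/K

Mole fractions: x_A = 2.92/5.15 = 0.567, x_B = 0.433.
ΔS_mix = −R(n_A ln x_A + n_B ln x_B) = −8.314 × (2.92 ln 0.567 + 2.23 ln 0.433) = 29.3 J/K.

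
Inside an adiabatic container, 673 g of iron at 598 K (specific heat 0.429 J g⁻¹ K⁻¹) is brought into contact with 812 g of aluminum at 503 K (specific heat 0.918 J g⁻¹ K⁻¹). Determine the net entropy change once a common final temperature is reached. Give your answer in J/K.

Energy balance: T_f = (m₁c₁T₁ + m₂c₂T₂)/(m₁c₁ + m₂c₂) = 529.52 K.
ΔS₁ = m₁c₁ ln(T_f/T₁) = 288.717 × ln(529.52/598) = -35.11 J/K.
ΔS₂ = m₂c₂ ln(T_f/T₂) = 745.416 × ln(529.52/503) = 38.3 J/K.
ΔS_total = -35.11 + 38.3 = 3.19 J/K.

ΔS_total = 3.19 J/K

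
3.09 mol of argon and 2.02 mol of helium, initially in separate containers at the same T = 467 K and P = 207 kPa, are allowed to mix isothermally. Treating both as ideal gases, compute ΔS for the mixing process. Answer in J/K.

ΔS_mix = 28.5 J/K

Mole fractions: x_A = 3.09/5.11 = 0.605, x_B = 0.395.
ΔS_mix = −R(n_A ln x_A + n_B ln x_B) = −8.314 × (3.09 ln 0.605 + 2.02 ln 0.395) = 28.5 J/K.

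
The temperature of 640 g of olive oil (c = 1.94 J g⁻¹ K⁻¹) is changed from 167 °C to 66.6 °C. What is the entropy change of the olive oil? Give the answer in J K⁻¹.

ΔS = -321 J/K

In kelvin: T₁ = 440.15 K, T₂ = 339.75 K. ΔS = ∫dQ_rev/T = m c ln(T₂/T₁) = 640 × 1.94 × ln(339.75/440.15) = -321 J/K.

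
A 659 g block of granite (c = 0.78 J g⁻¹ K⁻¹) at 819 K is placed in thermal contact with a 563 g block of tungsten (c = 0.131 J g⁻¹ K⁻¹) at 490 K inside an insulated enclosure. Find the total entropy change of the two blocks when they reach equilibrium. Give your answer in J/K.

ΔS_total = 7.49 J/K

Energy balance: T_f = (m₁c₁T₁ + m₂c₂T₂)/(m₁c₁ + m₂c₂) = 777.72 K.
ΔS₁ = m₁c₁ ln(T_f/T₁) = 514.02 × ln(777.72/819) = -26.585 J/K.
ΔS₂ = m₂c₂ ln(T_f/T₂) = 73.753 × ln(777.72/490) = 34.071 J/K.
ΔS_total = -26.585 + 34.071 = 7.49 J/K.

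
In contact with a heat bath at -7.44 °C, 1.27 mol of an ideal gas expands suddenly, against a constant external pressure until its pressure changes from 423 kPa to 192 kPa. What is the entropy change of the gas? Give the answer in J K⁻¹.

ΔS_gas = 8.34 J/K

Entropy is a state function, so ΔS_gas depends only on the end states.
For an isothermal ideal gas ΔS_gas = nR ln(P₁/P₂) = 1.27 × 8.314 × ln(423/192) = 8.34 J/K.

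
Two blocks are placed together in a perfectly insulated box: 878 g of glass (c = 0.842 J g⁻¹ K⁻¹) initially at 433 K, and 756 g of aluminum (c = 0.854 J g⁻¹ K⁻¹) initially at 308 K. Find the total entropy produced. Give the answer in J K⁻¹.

Energy balance: T_f = (m₁c₁T₁ + m₂c₂T₂)/(m₁c₁ + m₂c₂) = 374.73 K.
ΔS₁ = m₁c₁ ln(T_f/T₁) = 739.276 × ln(374.73/433) = -106.9 J/K.
ΔS₂ = m₂c₂ ln(T_f/T₂) = 645.624 × ln(374.73/308) = 126.6 J/K.
ΔS_total = -106.9 + 126.6 = 19.7 J/K.

ΔS_total = 19.7 J/K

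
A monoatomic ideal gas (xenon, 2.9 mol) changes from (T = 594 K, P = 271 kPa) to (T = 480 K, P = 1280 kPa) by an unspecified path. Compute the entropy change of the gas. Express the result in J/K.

ΔS = nC_p ln(T₂/T₁) − nR ln(P₂/P₁), with C_p = 5R/2 = 20.79 J mol⁻¹ K⁻¹ for a monoatomic ideal gas.
ΔS = 2.9 × [20.79 × ln(480/594) − 8.314 × ln(1280/271)] = -50.3 J/K.

ΔS = -50.3 J/K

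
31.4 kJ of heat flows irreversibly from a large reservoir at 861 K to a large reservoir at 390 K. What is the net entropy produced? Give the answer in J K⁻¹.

ΔS_total = 44 J/K

ΔS_hot = −Q/T_H = −31400/861 = -36.47 J/K and ΔS_cold = +Q/T_C = 31400/390 = 80.51 J/K.
ΔS_total = -36.47 + 80.51 = 44 J/K, positive as the second law requires.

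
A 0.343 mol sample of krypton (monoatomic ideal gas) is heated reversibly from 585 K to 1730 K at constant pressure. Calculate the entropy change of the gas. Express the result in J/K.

At constant pressure, ΔS = nC_p ln(T₂/T₁) with C_p = 5R/2 = 20.79 J mol⁻¹ K⁻¹.
ΔS = 0.343 × 20.79 × ln(1730/585) = 7.73 J/K.

ΔS = 7.73 J/K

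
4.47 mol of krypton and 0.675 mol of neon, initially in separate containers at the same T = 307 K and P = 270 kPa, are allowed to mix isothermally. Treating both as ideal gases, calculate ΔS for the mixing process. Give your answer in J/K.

ΔS_mix = 16.6 J/K

Mole fractions: x_A = 4.47/5.14 = 0.869, x_B = 0.131.
ΔS_mix = −R(n_A ln x_A + n_B ln x_B) = −8.314 × (4.47 ln 0.869 + 0.675 ln 0.131) = 16.6 J/K.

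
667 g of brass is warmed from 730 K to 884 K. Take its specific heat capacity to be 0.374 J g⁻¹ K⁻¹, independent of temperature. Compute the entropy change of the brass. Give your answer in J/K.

ΔS = ∫dQ_rev/T = m c ln(T₂/T₁) = 667 × 0.374 × ln(884/730) = 47.7 J/K.

ΔS = 47.7 J/K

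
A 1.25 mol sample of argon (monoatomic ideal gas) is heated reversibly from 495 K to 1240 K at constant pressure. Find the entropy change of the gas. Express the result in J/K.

ΔS = 23.9 J/K

At constant pressure, ΔS = nC_p ln(T₂/T₁) with C_p = 5R/2 = 20.79 J mol⁻¹ K⁻¹.
ΔS = 1.25 × 20.79 × ln(1240/495) = 23.9 J/K.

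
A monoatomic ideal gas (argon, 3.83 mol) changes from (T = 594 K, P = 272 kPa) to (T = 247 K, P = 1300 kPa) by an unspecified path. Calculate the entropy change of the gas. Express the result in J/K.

ΔS = nC_p ln(T₂/T₁) − nR ln(P₂/P₁), with C_p = 5R/2 = 20.79 J mol⁻¹ K⁻¹ for a monoatomic ideal gas.
ΔS = 3.83 × [20.79 × ln(247/594) − 8.314 × ln(1300/272)] = -120 J/K.

ΔS = -120 J/K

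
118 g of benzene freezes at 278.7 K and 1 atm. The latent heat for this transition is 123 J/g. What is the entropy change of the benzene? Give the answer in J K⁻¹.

Heat released by the substance: Q = −mL = −118 × 123 = −14514 J.
At constant T, ΔS = Q_rev/T = −14514 / 278.7 = -52.1 J/K.

ΔS = -52.1 J/K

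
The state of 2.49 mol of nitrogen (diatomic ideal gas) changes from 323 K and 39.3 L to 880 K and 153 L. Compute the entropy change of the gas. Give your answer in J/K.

Entropy is a state function: ΔS = nC_V ln(T₂/T₁) + nR ln(V₂/V₁), with C_V = 5R/2 = 20.79 J mol⁻¹ K⁻¹ for a diatomic ideal gas.
ΔS = 2.49 × [20.79 × ln(880/323) + 8.314 × ln(153/39.3)] = 80 J/K.

ΔS = 80 J/K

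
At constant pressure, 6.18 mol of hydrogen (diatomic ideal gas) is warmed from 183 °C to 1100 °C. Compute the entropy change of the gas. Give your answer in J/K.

In kelvin: T₁ = 456.15 K, T₂ = 1373.15 K. At constant pressure, ΔS = nC_p ln(T₂/T₁) with C_p = 7R/2 = 29.1 J mol⁻¹ K⁻¹.
ΔS = 6.18 × 29.1 × ln(1373.15/456.15) = 198 J/K.

ΔS = 198 J/K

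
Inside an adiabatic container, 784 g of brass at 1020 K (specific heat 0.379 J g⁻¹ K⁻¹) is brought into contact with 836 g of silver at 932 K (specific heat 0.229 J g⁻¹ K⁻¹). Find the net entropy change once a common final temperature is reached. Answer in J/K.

Energy balance: T_f = (m₁c₁T₁ + m₂c₂T₂)/(m₁c₁ + m₂c₂) = 985.52 K.
ΔS₁ = m₁c₁ ln(T_f/T₁) = 297.136 × ln(985.52/1020) = -10.2186 J/K.
ΔS₂ = m₂c₂ ln(T_f/T₂) = 191.444 × ln(985.52/932) = 10.6893 J/K.
ΔS_total = -10.2186 + 10.6893 = 0.471 J/K.

ΔS_total = 0.471 J/K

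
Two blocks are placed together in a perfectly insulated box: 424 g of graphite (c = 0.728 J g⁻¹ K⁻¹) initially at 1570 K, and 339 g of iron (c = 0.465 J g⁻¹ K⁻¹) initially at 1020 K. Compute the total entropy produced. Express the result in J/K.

Energy balance: T_f = (m₁c₁T₁ + m₂c₂T₂)/(m₁c₁ + m₂c₂) = 1384.1 K.
ΔS₁ = m₁c₁ ln(T_f/T₁) = 308.672 × ln(1384.1/1570) = -38.907 J/K.
ΔS₂ = m₂c₂ ln(T_f/T₂) = 157.635 × ln(1384.1/1020) = 48.115 J/K.
ΔS_total = -38.907 + 48.115 = 9.21 J/K.

ΔS_total = 9.21 J/K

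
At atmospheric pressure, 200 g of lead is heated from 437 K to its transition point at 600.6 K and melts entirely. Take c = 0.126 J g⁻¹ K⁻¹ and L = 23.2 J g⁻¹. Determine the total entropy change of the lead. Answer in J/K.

ΔS = 15.7 J/K

Warming step: ΔS₁ = m c ln(T_tr/T_i) = 200 × 0.126 × ln(600.6/437) = 8.013 J/K.
Phase change: ΔS₂ = +mL/T_tr = 200 × 23.2 / 600.6 = 7.726 J/K.
ΔS_total = (8.013) + (7.726) = 15.7 J/K.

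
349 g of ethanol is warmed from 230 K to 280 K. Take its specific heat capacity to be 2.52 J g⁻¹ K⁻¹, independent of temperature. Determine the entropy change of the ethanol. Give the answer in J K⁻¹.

ΔS = ∫dQ_rev/T = m c ln(T₂/T₁) = 349 × 2.52 × ln(280/230) = 173 J/K.

ΔS = 173 J/K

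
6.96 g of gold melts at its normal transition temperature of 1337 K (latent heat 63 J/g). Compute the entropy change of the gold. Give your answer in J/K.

ΔS = 0.328 J/K

Heat absorbed by the substance: Q = mL = 6.96 × 63 = 438.48 J.
At constant T, ΔS = Q_rev/T = 438.48 / 1337 = 0.328 J/K.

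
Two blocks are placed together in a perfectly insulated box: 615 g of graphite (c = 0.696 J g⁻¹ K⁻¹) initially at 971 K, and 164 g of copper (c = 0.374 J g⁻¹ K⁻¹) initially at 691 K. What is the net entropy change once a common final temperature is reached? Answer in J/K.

ΔS_total = 2.85 J/K

Energy balance: T_f = (m₁c₁T₁ + m₂c₂T₂)/(m₁c₁ + m₂c₂) = 935.91 K.
ΔS₁ = m₁c₁ ln(T_f/T₁) = 428.04 × ln(935.91/971) = -15.76 J/K.
ΔS₂ = m₂c₂ ln(T_f/T₂) = 61.336 × ln(935.91/691) = 18.61 J/K.
ΔS_total = -15.76 + 18.61 = 2.85 J/K.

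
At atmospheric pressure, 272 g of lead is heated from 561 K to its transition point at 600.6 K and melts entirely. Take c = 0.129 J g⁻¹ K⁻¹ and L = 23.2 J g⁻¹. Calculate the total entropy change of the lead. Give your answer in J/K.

Warming step: ΔS₁ = m c ln(T_tr/T_i) = 272 × 0.129 × ln(600.6/561) = 2.393 J/K.
Phase change: ΔS₂ = +mL/T_tr = 272 × 23.2 / 600.6 = 10.51 J/K.
ΔS_total = (2.393) + (10.51) = 12.9 J/K.

ΔS = 12.9 J/K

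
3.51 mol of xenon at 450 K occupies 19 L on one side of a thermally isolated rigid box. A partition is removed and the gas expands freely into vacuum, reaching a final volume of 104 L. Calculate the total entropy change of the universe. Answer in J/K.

ΔS_universe = 49.6 J/K

No heat is exchanged and no work is done, so the ideal-gas temperature stays constant.
Entropy is a state function; using a reversible isothermal path, ΔS_gas = nR ln(V₂/V₁) = 3.51 × 8.314 × ln(104/19) = 49.6 J/K.
The insulated surroundings exchange no heat, so ΔS_surr = 0 and ΔS_universe = ΔS_gas.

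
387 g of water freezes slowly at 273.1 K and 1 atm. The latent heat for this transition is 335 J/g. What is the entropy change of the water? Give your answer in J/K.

Heat released by the substance: Q = −mL = −387 × 335 = −129645 J.
At constant T, ΔS = Q_rev/T = −129645 / 273.1 = -475 J/K.

ΔS = -475 J/K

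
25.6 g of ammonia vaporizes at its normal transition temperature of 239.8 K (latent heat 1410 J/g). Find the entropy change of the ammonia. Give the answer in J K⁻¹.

ΔS = 151 J/K

Heat absorbed by the substance: Q = mL = 25.6 × 1410 = 36096 J.
At constant T, ΔS = Q_rev/T = 36096 / 239.8 = 151 J/K.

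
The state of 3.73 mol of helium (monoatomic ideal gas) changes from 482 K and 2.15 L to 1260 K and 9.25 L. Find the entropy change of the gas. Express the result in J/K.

ΔS = 89.9 J/K

Entropy is a state function: ΔS = nC_V ln(T₂/T₁) + nR ln(V₂/V₁), with C_V = 3R/2 = 12.47 J mol⁻¹ K⁻¹ for a monoatomic ideal gas.
ΔS = 3.73 × [12.47 × ln(1260/482) + 8.314 × ln(9.25/2.15)] = 89.9 J/K.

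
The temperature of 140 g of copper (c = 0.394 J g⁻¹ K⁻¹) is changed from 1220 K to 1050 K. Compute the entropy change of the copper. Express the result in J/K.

ΔS = -8.28 J/K

ΔS = ∫dQ_rev/T = m c ln(T₂/T₁) = 140 × 0.394 × ln(1050/1220) = -8.28 J/K.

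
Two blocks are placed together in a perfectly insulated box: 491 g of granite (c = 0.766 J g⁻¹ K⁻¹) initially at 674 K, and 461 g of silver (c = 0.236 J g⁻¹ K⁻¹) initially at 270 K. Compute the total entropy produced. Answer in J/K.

Energy balance: T_f = (m₁c₁T₁ + m₂c₂T₂)/(m₁c₁ + m₂c₂) = 583.36 K.
ΔS₁ = m₁c₁ ln(T_f/T₁) = 376.106 × ln(583.36/674) = -54.32 J/K.
ΔS₂ = m₂c₂ ln(T_f/T₂) = 108.796 × ln(583.36/270) = 83.81 J/K.
ΔS_total = -54.32 + 83.81 = 29.5 J/K.

ΔS_total = 29.5 J/K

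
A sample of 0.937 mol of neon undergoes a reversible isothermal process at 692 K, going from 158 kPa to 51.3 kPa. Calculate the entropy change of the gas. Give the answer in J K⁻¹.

ΔS_gas = 8.76 J/K

For an isothermal ideal gas ΔS_gas = nR ln(P₁/P₂) = 0.937 × 8.314 × ln(158/51.3) = 8.76 J/K.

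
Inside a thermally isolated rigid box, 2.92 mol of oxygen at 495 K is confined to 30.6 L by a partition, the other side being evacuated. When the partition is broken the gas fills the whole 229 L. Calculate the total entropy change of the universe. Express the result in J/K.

ΔS_universe = 48.9 J/K

No heat is exchanged and no work is done, so the ideal-gas temperature stays constant.
Entropy is a state function; using a reversible isothermal path, ΔS_gas = nR ln(V₂/V₁) = 2.92 × 8.314 × ln(229/30.6) = 48.9 J/K.
The insulated surroundings exchange no heat, so ΔS_surr = 0 and ΔS_universe = ΔS_gas.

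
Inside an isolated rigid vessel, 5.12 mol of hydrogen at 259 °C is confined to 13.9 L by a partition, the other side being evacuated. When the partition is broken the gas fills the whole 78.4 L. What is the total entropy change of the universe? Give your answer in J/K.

For an ideal gas in free expansion Q = 0 and W = 0, so T is unchanged.
Entropy is a state function; using a reversible isothermal path, ΔS_gas = nR ln(V₂/V₁) = 5.12 × 8.314 × ln(78.4/13.9) = 73.6 J/K.
The insulated surroundings exchange no heat, so ΔS_surr = 0 and ΔS_universe = ΔS_gas.

ΔS_universe = 73.6 J/K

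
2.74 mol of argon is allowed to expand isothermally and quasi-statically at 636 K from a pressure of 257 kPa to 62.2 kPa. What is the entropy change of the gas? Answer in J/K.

ΔS_gas = 32.3 J/K

For an isothermal ideal gas ΔS_gas = nR ln(P₁/P₂) = 2.74 × 8.314 × ln(257/62.2) = 32.3 J/K.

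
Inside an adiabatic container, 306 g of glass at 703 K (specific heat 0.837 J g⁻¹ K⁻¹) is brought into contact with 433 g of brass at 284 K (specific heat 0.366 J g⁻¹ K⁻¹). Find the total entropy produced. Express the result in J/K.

Energy balance: T_f = (m₁c₁T₁ + m₂c₂T₂)/(m₁c₁ + m₂c₂) = 542.84 K.
ΔS₁ = m₁c₁ ln(T_f/T₁) = 256.122 × ln(542.84/703) = -66.22 J/K.
ΔS₂ = m₂c₂ ln(T_f/T₂) = 158.478 × ln(542.84/284) = 102.7 J/K.
ΔS_total = -66.22 + 102.7 = 36.5 J/K.

ΔS_total = 36.5 J/K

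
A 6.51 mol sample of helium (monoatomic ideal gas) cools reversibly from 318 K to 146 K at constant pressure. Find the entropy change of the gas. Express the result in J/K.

ΔS = -105 J/K

At constant pressure, ΔS = nC_p ln(T₂/T₁) with C_p = 5R/2 = 20.79 J mol⁻¹ K⁻¹.
ΔS = 6.51 × 20.79 × ln(146/318) = -105 J/K.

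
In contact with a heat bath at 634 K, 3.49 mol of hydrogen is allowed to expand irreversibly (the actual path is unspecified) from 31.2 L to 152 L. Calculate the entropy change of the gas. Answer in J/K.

Entropy is a state function, so ΔS_gas depends only on the end states.
For an isothermal ideal gas ΔS_gas = nR ln(V₂/V₁) = 3.49 × 8.314 × ln(152/31.2) = 45.9 J/K.

ΔS_gas = 45.9 J/K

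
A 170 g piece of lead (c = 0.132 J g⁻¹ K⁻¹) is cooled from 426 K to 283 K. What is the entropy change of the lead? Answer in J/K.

ΔS = ∫dQ_rev/T = m c ln(T₂/T₁) = 170 × 0.132 × ln(283/426) = -9.18 J/K.

ΔS = -9.18 J/K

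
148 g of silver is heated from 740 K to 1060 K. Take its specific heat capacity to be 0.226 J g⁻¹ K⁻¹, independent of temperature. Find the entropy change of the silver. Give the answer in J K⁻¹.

ΔS = ∫dQ_rev/T = m c ln(T₂/T₁) = 148 × 0.226 × ln(1060/740) = 12 J/K.

ΔS = 12 J/K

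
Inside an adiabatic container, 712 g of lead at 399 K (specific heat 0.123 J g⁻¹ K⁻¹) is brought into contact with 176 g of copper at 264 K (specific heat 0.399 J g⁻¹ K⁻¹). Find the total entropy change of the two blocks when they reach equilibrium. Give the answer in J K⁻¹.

Energy balance: T_f = (m₁c₁T₁ + m₂c₂T₂)/(m₁c₁ + m₂c₂) = 338.92 K.
ΔS₁ = m₁c₁ ln(T_f/T₁) = 87.576 × ln(338.92/399) = -14.29 J/K.
ΔS₂ = m₂c₂ ln(T_f/T₂) = 70.224 × ln(338.92/264) = 17.54 J/K.
ΔS_total = -14.29 + 17.54 = 3.25 J/K.

ΔS_total = 3.25 J/K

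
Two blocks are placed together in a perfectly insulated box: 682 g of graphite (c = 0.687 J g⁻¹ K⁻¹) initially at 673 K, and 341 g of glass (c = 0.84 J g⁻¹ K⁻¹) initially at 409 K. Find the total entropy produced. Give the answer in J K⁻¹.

Energy balance: T_f = (m₁c₁T₁ + m₂c₂T₂)/(m₁c₁ + m₂c₂) = 572.84 K.
ΔS₁ = m₁c₁ ln(T_f/T₁) = 468.534 × ln(572.84/673) = -75.5 J/K.
ΔS₂ = m₂c₂ ln(T_f/T₂) = 286.44 × ln(572.84/409) = 96.5 J/K.
ΔS_total = -75.5 + 96.5 = 21 J/K.

ΔS_total = 21 J/K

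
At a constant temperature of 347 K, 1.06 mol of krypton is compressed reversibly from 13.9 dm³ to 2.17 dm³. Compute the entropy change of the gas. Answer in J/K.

For an isothermal ideal gas ΔS_gas = nR ln(V₂/V₁) = 1.06 × 8.314 × ln(2.17/13.9) = -16.4 J/K.

ΔS_gas = -16.4 J/K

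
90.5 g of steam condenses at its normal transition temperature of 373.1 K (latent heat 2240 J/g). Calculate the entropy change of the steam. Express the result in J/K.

ΔS = -543 J/K

Heat released by the substance: Q = −mL = −90.5 × 2240 = −202720 J.
At constant T, ΔS = Q_rev/T = −202720 / 373.1 = -543 J/K.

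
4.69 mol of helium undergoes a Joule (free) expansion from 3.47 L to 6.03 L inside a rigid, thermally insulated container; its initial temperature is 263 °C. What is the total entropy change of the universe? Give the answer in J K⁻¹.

For an ideal gas in free expansion Q = 0 and W = 0, so T is unchanged.
Entropy is a state function; using a reversible isothermal path, ΔS_gas = nR ln(V₂/V₁) = 4.69 × 8.314 × ln(6.03/3.47) = 21.5 J/K.
The insulated surroundings exchange no heat, so ΔS_surr = 0 and ΔS_universe = ΔS_gas.

ΔS_universe = 21.5 J/K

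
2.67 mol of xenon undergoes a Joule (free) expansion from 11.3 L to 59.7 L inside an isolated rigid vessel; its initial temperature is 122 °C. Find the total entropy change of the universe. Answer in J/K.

No heat is exchanged and no work is done, so the ideal-gas temperature stays constant.
Entropy is a state function; using a reversible isothermal path, ΔS_gas = nR ln(V₂/V₁) = 2.67 × 8.314 × ln(59.7/11.3) = 36.9 J/K.
The insulated surroundings exchange no heat, so ΔS_surr = 0 and ΔS_universe = ΔS_gas.

ΔS_universe = 36.9 J/K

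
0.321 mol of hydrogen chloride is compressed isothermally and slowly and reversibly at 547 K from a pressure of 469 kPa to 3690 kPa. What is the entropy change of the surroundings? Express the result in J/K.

ΔS_surr = 5.51 J/K

For an isothermal ideal gas ΔS_gas = nR ln(P₁/P₂) = 0.321 × 8.314 × ln(469/3690) = -5.51 J/K.
The process is reversible, so ΔS_surr = −ΔS_gas = 5.51 J/K and ΔS_universe = 0.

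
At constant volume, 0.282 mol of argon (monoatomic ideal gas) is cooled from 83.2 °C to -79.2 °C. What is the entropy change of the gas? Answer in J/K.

In kelvin: T₁ = 356.35 K, T₂ = 193.95 K. At constant volume, ΔS = nC_V ln(T₂/T₁) with C_V = 3R/2 = 12.47 J mol⁻¹ K⁻¹.
ΔS = 0.282 × 12.47 × ln(193.95/356.35) = -2.14 J/K.

ΔS = -2.14 J/K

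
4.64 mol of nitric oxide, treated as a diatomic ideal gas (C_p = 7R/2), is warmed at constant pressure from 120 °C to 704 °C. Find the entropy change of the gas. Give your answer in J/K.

In kelvin: T₁ = 393.15 K, T₂ = 977.15 K. At constant pressure, ΔS = nC_p ln(T₂/T₁) with C_p = 7R/2 = 29.1 J mol⁻¹ K⁻¹.
ΔS = 4.64 × 29.1 × ln(977.15/393.15) = 123 J/K.

ΔS = 123 J/K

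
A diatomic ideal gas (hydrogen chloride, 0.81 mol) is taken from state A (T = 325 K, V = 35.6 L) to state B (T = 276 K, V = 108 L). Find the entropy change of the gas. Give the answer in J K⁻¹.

Entropy is a state function: ΔS = nC_V ln(T₂/T₁) + nR ln(V₂/V₁), with C_V = 5R/2 = 20.79 J mol⁻¹ K⁻¹ for a diatomic ideal gas.
ΔS = 0.81 × [20.79 × ln(276/325) + 8.314 × ln(108/35.6)] = 4.72 J/K.

ΔS = 4.72 J/K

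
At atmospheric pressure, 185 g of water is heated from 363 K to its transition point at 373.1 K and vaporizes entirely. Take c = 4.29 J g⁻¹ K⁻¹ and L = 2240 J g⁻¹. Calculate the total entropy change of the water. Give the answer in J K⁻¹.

Warming step: ΔS₁ = m c ln(T_tr/T_i) = 185 × 4.29 × ln(373.1/363) = 21.78 J/K.
Phase change: ΔS₂ = +mL/T_tr = 185 × 2240 / 373.1 = 1111 J/K.
ΔS_total = (21.78) + (1111) = 1130 J/K.

ΔS = 1130 J/K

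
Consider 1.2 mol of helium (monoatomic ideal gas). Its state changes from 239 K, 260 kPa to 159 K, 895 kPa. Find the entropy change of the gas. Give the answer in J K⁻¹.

ΔS = -22.5 J/K

ΔS = nC_p ln(T₂/T₁) − nR ln(P₂/P₁), with C_p = 5R/2 = 20.79 J mol⁻¹ K⁻¹ for a monoatomic ideal gas.
ΔS = 1.2 × [20.79 × ln(159/239) − 8.314 × ln(895/260)] = -22.5 J/K.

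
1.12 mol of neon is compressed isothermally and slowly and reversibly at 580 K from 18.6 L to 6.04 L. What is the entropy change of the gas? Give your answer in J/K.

For an isothermal ideal gas ΔS_gas = nR ln(V₂/V₁) = 1.12 × 8.314 × ln(6.04/18.6) = -10.5 J/K.

ΔS_gas = -10.5 J/K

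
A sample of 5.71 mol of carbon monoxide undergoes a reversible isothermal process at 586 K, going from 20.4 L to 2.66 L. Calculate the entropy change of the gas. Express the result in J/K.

ΔS_gas = -96.7 J/K

For an isothermal ideal gas ΔS_gas = nR ln(V₂/V₁) = 5.71 × 8.314 × ln(2.66/20.4) = -96.7 J/K.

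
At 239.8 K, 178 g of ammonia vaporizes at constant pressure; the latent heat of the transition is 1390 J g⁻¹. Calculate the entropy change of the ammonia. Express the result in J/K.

Heat absorbed by the substance: Q = mL = 178 × 1390 = 247420 J.
At constant T, ΔS = Q_rev/T = 247420 / 239.8 = 1030 J/K.

ΔS = 1030 J/K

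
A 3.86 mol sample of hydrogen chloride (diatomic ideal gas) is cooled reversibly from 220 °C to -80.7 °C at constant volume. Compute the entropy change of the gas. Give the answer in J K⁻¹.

ΔS = -75.5 J/K

In kelvin: T₁ = 493.15 K, T₂ = 192.45 K. At constant volume, ΔS = nC_V ln(T₂/T₁) with C_V = 5R/2 = 20.79 J mol⁻¹ K⁻¹.
ΔS = 3.86 × 20.79 × ln(192.45/493.15) = -75.5 J/K.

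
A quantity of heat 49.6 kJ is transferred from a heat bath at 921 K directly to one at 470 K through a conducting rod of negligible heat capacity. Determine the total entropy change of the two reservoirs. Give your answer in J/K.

ΔS_hot = −Q/T_H = −49600/921 = -53.855 J/K and ΔS_cold = +Q/T_C = 49600/470 = 105.53 J/K.
ΔS_total = -53.855 + 105.53 = 51.7 J/K, positive as the second law requires.

ΔS_total = 51.7 J/K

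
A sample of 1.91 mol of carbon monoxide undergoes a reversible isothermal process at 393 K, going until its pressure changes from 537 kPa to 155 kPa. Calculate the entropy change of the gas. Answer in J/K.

ΔS_gas = 19.7 J/K

For an isothermal ideal gas ΔS_gas = nR ln(P₁/P₂) = 1.91 × 8.314 × ln(537/155) = 19.7 J/K.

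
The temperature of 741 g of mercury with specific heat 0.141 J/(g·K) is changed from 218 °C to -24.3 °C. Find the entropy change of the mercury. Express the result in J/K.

In kelvin: T₁ = 491.15 K, T₂ = 248.85 K. ΔS = ∫dQ_rev/T = m c ln(T₂/T₁) = 741 × 0.141 × ln(248.85/491.15) = -71 J/K.

ΔS = -71 J/K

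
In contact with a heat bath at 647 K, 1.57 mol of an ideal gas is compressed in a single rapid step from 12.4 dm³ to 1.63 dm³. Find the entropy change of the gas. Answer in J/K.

Entropy is a state function, so ΔS_gas depends only on the end states.
For an isothermal ideal gas ΔS_gas = nR ln(V₂/V₁) = 1.57 × 8.314 × ln(1.63/12.4) = -26.5 J/K.

ΔS_gas = -26.5 J/K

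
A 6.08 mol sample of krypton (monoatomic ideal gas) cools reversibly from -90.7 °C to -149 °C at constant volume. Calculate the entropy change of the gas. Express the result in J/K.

In kelvin: T₁ = 182.45 K, T₂ = 124.15 K. At constant volume, ΔS = nC_V ln(T₂/T₁) with C_V = 3R/2 = 12.47 J mol⁻¹ K⁻¹.
ΔS = 6.08 × 12.47 × ln(124.15/182.45) = -29.2 J/K.

ΔS = -29.2 J/K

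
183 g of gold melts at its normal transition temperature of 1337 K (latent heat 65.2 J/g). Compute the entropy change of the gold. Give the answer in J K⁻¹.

Heat absorbed by the substance: Q = mL = 183 × 65.2 = 11931.6 J.
At constant T, ΔS = Q_rev/T = 11931.6 / 1337 = 8.92 J/K.

ΔS = 8.92 J/K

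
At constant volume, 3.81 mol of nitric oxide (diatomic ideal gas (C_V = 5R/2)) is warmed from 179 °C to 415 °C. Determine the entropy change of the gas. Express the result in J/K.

ΔS = 33.3 J/K

In kelvin: T₁ = 452.15 K, T₂ = 688.15 K. At constant volume, ΔS = nC_V ln(T₂/T₁) with C_V = 5R/2 = 20.79 J mol⁻¹ K⁻¹.
ΔS = 3.81 × 20.79 × ln(688.15/452.15) = 33.3 J/K.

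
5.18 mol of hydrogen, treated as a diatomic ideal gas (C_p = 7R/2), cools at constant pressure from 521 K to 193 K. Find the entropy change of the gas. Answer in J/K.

ΔS = -150 J/K

At constant pressure, ΔS = nC_p ln(T₂/T₁) with C_p = 7R/2 = 29.1 J mol⁻¹ K⁻¹.
ΔS = 5.18 × 29.1 × ln(193/521) = -150 J/K.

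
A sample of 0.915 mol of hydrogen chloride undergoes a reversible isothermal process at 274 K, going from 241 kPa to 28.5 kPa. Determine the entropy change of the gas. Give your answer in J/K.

ΔS_gas = 16.2 J/K

For an isothermal ideal gas ΔS_gas = nR ln(P₁/P₂) = 0.915 × 8.314 × ln(241/28.5) = 16.2 J/K.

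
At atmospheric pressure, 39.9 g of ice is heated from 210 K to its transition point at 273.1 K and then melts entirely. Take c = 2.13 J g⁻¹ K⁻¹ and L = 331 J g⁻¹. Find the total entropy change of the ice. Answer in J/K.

Warming step: ΔS₁ = m c ln(T_tr/T_i) = 39.9 × 2.13 × ln(273.1/210) = 22.33 J/K.
Phase change: ΔS₂ = +mL/T_tr = 39.9 × 331 / 273.1 = 48.36 J/K.
ΔS_total = (22.33) + (48.36) = 70.7 J/K.

ΔS = 70.7 J/K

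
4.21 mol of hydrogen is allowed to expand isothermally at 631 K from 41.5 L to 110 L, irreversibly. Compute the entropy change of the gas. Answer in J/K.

ΔS_gas = 34.1 J/K

Entropy is a state function, so ΔS_gas depends only on the end states.
For an isothermal ideal gas ΔS_gas = nR ln(V₂/V₁) = 4.21 × 8.314 × ln(110/41.5) = 34.1 J/K.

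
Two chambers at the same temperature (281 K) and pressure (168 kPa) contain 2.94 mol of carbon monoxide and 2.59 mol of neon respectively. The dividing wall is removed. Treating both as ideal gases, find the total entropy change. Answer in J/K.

ΔS_mix = 31.8 J/K

Mole fractions: x_A = 2.94/5.53 = 0.532, x_B = 0.468.
ΔS_mix = −R(n_A ln x_A + n_B ln x_B) = −8.314 × (2.94 ln 0.532 + 2.59 ln 0.468) = 31.8 J/K.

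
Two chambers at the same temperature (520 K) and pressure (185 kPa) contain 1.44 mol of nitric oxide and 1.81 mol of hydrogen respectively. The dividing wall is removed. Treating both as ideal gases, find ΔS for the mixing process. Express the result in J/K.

ΔS_mix = 18.6 J/K

Mole fractions: x_A = 1.44/3.25 = 0.443, x_B = 0.557.
ΔS_mix = −R(n_A ln x_A + n_B ln x_B) = −8.314 × (1.44 ln 0.443 + 1.81 ln 0.557) = 18.6 J/K.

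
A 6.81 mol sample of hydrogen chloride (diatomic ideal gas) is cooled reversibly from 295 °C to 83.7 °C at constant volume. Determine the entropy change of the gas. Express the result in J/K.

In kelvin: T₁ = 568.15 K, T₂ = 356.85 K. At constant volume, ΔS = nC_V ln(T₂/T₁) with C_V = 5R/2 = 20.79 J mol⁻¹ K⁻¹.
ΔS = 6.81 × 20.79 × ln(356.85/568.15) = -65.8 J/K.

ΔS = -65.8 J/K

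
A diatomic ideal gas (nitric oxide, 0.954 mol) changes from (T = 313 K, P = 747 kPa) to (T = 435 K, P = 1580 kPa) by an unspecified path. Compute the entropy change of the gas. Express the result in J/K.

ΔS = nC_p ln(T₂/T₁) − nR ln(P₂/P₁), with C_p = 7R/2 = 29.1 J mol⁻¹ K⁻¹ for a diatomic ideal gas.
ΔS = 0.954 × [29.1 × ln(435/313) − 8.314 × ln(1580/747)] = 3.2 J/K.

ΔS = 3.2 J/K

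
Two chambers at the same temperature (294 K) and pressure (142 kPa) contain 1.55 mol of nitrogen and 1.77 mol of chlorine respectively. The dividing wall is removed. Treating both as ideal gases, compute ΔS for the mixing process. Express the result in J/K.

Mole fractions: x_A = 1.55/3.32 = 0.467, x_B = 0.533.
ΔS_mix = −R(n_A ln x_A + n_B ln x_B) = −8.314 × (1.55 ln 0.467 + 1.77 ln 0.533) = 19.1 J/K.

ΔS_mix = 19.1 J/K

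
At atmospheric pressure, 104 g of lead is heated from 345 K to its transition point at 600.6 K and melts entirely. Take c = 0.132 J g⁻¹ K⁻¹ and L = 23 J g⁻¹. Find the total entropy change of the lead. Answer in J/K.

Warming step: ΔS₁ = m c ln(T_tr/T_i) = 104 × 0.132 × ln(600.6/345) = 7.611 J/K.
Phase change: ΔS₂ = +mL/T_tr = 104 × 23 / 600.6 = 3.983 J/K.
ΔS_total = (7.611) + (3.983) = 11.6 J/K.

ΔS = 11.6 J/K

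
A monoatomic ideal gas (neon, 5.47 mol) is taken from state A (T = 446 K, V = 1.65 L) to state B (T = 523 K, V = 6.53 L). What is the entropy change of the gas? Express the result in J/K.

Entropy is a state function: ΔS = nC_V ln(T₂/T₁) + nR ln(V₂/V₁), with C_V = 3R/2 = 12.47 J mol⁻¹ K⁻¹ for a monoatomic ideal gas.
ΔS = 5.47 × [12.47 × ln(523/446) + 8.314 × ln(6.53/1.65)] = 73.4 J/K.

ΔS = 73.4 J/K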